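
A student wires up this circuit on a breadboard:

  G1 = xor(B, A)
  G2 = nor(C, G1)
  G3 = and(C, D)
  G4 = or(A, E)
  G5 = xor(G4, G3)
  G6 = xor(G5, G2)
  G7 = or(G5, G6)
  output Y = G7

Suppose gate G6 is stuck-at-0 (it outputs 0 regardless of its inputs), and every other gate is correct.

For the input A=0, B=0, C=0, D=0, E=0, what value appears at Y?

0

Propagate with G6 forced: G1=0, G2=1, G3=0, G4=0, G5=0, G6=0 [stuck-at-0], G7=0.
So Y = 0. (Without the fault it would be 1.)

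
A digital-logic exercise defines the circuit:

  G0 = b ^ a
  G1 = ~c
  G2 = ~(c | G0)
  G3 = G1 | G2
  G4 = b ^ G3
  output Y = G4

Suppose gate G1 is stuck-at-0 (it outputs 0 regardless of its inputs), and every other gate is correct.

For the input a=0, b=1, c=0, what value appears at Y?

Propagate with G1 forced: G0=1, G1=0 [stuck-at-0], G2=0, G3=0, G4=1.
So Y = 1. (Without the fault it would be 0.)

1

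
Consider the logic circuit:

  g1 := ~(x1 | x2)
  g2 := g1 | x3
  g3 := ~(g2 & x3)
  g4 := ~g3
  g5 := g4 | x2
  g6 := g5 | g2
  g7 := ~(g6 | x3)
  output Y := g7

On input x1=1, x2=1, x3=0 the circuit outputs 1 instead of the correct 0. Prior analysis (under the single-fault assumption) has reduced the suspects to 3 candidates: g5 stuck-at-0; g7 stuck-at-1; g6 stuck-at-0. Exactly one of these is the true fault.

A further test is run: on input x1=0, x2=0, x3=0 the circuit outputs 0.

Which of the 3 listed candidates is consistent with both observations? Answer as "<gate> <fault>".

Evaluate each candidate on input x1=0, x2=0, x3=0:
  g5 stuck-at-0: g1=1, g2=1, g3=1, g4=0, g5=0 [stuck-at-0], g6=1, g7=0 → 0 — matches
  g7 stuck-at-1: g1=1, g2=1, g3=1, g4=0, g5=0, g6=1, g7=1 [stuck-at-1] → 1 — eliminated
  g6 stuck-at-0: g1=1, g2=1, g3=1, g4=0, g5=0, g6=0 [stuck-at-0], g7=1 → 1 — eliminated
Only g5 stuck-at-0 reproduces the observed 0.

g5 stuck-at-0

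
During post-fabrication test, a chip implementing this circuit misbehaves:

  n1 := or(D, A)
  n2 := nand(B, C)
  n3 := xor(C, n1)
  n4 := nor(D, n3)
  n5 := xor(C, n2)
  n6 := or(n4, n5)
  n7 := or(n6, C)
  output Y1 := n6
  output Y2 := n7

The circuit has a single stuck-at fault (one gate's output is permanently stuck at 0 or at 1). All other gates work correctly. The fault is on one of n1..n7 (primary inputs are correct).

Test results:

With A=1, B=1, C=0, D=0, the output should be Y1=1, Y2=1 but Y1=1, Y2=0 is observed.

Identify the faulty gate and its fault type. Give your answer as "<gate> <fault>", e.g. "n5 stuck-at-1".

n7 stuck-at-0

Fault-free values for test 1 (A=1, B=1, C=0, D=0): n1=1, n2=1, n3=1, n4=0, n5=1, n6=1, n7=1, giving Y1=1, Y2=1. Observed Y1=1, Y2=0.
Test 1: faults giving observed Y1=1, Y2=0 are {n7 stuck-at-0}.
Only n7 stuck-at-0 is consistent with every test.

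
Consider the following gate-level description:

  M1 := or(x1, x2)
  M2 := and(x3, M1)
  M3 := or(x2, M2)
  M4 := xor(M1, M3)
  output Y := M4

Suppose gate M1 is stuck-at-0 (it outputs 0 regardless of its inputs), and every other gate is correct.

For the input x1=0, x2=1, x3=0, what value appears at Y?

Propagate with M1 forced: M1=0 [stuck-at-0], M2=0, M3=1, M4=1.
So Y = 1. (Without the fault it would be 0.)

1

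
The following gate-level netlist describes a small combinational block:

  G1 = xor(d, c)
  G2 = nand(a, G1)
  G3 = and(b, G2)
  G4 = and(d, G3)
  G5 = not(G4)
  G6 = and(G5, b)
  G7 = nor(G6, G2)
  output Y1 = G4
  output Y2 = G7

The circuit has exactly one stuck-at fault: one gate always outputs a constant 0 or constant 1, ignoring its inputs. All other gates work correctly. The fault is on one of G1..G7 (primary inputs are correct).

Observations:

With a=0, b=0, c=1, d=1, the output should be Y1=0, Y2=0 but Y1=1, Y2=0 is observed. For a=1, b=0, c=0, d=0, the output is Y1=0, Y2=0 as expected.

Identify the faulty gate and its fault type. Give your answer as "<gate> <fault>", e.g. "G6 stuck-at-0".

Fault-free values for test 1 (a=0, b=0, c=1, d=1): G1=0, G2=1, G3=0, G4=0, G5=1, G6=0, G7=0, giving Y1=0, Y2=0. Observed Y1=1, Y2=0.
Test 1: faults giving observed Y1=1, Y2=0 are {G3 stuck-at-1, G4 stuck-at-1}.
Test 2 (a=1, b=0, c=0, d=0): fault-free G1=0, G2=1, G3=0, G4=0, G5=1, G6=0, G7=0 → Y1=0, Y2=0; observed Y1=0, Y2=0. Eliminates G4 stuck-at-1.
Only G3 stuck-at-1 is consistent with every test.

G3 stuck-at-1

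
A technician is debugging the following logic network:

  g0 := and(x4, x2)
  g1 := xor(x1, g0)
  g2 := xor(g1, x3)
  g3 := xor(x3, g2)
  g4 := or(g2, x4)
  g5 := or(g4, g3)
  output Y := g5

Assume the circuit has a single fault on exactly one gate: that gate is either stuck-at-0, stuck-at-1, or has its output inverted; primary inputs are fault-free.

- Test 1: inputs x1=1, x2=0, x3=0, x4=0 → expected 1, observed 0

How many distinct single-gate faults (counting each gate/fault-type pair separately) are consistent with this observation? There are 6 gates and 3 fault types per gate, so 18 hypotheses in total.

Fault-free: g0=0, g1=1, g2=1, g3=1, g4=1, g5=1 → 1. Observed 0.
  g0: stuck-at-1, inverted output ✓; others ✗
  g1: stuck-at-0, inverted output ✓; others ✗
  g2: stuck-at-0, inverted output ✓; others ✗
  g3: none of the 3 fault types match ✗
  g4: none of the 3 fault types match ✗
  g5: stuck-at-0, inverted output ✓; others ✗
Consistent faults: {g0 stuck-at-1, g0 inverted output, g1 stuck-at-0, g1 inverted output, g2 stuck-at-0, g2 inverted output, g5 stuck-at-0, g5 inverted output} — 8 in all.

8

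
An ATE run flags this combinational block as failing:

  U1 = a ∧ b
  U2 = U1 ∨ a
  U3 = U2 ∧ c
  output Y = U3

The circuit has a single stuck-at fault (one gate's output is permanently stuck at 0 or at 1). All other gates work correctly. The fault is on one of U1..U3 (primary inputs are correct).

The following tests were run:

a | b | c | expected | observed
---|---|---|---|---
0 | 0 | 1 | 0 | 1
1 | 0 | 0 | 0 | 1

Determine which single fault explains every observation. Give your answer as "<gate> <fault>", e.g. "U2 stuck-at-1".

U3 stuck-at-1

Fault-free values for test 1 (a=0, b=0, c=1): U1=0, U2=0, U3=0, giving Y=0. Observed 1.
Test 1: faults giving observed 1 are {U1 stuck-at-1, U2 stuck-at-1, U3 stuck-at-1}.
Test 2 (a=1, b=0, c=0): fault-free U1=0, U2=1, U3=0 → 0; observed 1. Eliminates U1 stuck-at-1, U2 stuck-at-1.
Only U3 stuck-at-1 is consistent with every test.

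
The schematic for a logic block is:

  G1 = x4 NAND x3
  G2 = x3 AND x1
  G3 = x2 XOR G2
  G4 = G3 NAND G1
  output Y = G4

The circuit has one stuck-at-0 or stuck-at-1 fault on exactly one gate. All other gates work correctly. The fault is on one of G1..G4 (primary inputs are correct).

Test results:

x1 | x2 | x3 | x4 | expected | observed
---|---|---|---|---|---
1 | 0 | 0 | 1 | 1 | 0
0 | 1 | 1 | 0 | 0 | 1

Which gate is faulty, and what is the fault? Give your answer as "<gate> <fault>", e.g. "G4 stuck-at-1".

Fault-free values for test 1 (x1=1, x2=0, x3=0, x4=1): G1=1, G2=0, G3=0, G4=1, giving Y=1. Observed 0.
Test 1: faults giving observed 0 are {G2 stuck-at-1, G3 stuck-at-1, G4 stuck-at-0}.
Test 2 (x1=0, x2=1, x3=1, x4=0): fault-free G1=1, G2=0, G3=1, G4=0 → 0; observed 1. Eliminates G3 stuck-at-1, G4 stuck-at-0.
Only G2 stuck-at-1 is consistent with every test.

G2 stuck-at-1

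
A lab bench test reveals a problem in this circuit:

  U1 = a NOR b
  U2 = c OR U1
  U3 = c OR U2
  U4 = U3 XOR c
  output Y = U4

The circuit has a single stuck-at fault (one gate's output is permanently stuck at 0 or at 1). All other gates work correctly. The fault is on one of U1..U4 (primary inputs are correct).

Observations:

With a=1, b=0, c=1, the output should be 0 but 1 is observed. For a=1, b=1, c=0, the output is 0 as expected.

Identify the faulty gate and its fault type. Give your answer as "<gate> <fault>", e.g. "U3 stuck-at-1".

U3 stuck-at-0

Fault-free values for test 1 (a=1, b=0, c=1): U1=0, U2=1, U3=1, U4=0, giving Y=0. Observed 1.
Test 1: faults giving observed 1 are {U3 stuck-at-0, U4 stuck-at-1}.
Test 2 (a=1, b=1, c=0): fault-free U1=0, U2=0, U3=0, U4=0 → 0; observed 0. Eliminates U4 stuck-at-1.
Only U3 stuck-at-0 is consistent with every test.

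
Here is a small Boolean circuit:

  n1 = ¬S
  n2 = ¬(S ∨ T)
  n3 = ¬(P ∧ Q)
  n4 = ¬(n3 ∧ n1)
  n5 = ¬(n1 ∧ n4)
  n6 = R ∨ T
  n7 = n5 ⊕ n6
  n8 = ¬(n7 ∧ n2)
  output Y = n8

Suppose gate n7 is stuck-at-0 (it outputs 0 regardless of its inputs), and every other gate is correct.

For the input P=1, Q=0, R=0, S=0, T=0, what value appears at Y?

1

Propagate with n7 forced: n1=1, n2=1, n3=1, n4=0, n5=1, n6=0, n7=0 [stuck-at-0], n8=1.
So Y = 1. (Without the fault it would be 0.)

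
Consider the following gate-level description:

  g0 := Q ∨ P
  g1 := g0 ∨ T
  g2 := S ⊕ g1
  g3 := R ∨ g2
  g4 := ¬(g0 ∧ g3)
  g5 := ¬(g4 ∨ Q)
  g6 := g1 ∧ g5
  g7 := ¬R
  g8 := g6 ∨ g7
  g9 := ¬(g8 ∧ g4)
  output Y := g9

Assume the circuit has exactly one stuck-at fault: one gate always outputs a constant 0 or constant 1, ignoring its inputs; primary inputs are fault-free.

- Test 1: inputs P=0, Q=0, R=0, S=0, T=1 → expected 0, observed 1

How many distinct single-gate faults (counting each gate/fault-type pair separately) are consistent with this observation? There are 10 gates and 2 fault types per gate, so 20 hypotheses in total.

5

Fault-free: g0=0, g1=1, g2=1, g3=1, g4=1, g5=0, g6=0, g7=1, g8=1, g9=0 → 0. Observed 1.
  g0: stuck-at-1 ✓; others ✗
  g1: none of the 2 fault types match ✗
  g2: none of the 2 fault types match ✗
  g3: none of the 2 fault types match ✗
  g4: stuck-at-0 ✓; others ✗
  g5: none of the 2 fault types match ✗
  g6: none of the 2 fault types match ✗
  g7: stuck-at-0 ✓; others ✗
  g8: stuck-at-0 ✓; others ✗
  g9: stuck-at-1 ✓; others ✗
Consistent faults: {g0 stuck-at-1, g4 stuck-at-0, g7 stuck-at-0, g8 stuck-at-0, g9 stuck-at-1} — 5 in all.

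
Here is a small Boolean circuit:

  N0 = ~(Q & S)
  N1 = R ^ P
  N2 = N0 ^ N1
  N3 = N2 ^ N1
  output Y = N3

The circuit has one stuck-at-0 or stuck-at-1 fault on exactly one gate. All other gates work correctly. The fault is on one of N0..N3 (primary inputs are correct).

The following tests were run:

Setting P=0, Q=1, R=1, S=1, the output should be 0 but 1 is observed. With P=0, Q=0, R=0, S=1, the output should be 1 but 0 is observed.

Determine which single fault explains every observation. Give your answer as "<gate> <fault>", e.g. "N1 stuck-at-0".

N2 stuck-at-0

Fault-free values for test 1 (P=0, Q=1, R=1, S=1): N0=0, N1=1, N2=1, N3=0, giving Y=0. Observed 1.
Test 1: faults giving observed 1 are {N0 stuck-at-1, N2 stuck-at-0, N3 stuck-at-1}.
Test 2 (P=0, Q=0, R=0, S=1): fault-free N0=1, N1=0, N2=1, N3=1 → 1; observed 0. Eliminates N0 stuck-at-1, N3 stuck-at-1.
Only N2 stuck-at-0 is consistent with every test.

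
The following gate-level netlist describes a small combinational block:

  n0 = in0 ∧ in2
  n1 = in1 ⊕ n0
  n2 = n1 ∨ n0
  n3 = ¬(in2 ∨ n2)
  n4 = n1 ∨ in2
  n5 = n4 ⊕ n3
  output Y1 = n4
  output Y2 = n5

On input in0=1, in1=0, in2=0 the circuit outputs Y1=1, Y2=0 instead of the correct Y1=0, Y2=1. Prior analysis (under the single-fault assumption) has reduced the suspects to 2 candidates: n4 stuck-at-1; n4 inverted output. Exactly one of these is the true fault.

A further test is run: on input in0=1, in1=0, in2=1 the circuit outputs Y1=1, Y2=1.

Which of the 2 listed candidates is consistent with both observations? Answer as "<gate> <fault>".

n4 stuck-at-1

Evaluate each candidate on input in0=1, in1=0, in2=1:
  n4 stuck-at-1: n0=1, n1=1, n2=1, n3=0, n4=1 [stuck-at-1], n5=1 → Y1=1, Y2=1 — matches
  n4 inverted output: n0=1, n1=1, n2=1, n3=0, n4=0 [inverted output], n5=0 → Y1=0, Y2=0 — eliminated
Only n4 stuck-at-1 reproduces the observed Y1=1, Y2=1.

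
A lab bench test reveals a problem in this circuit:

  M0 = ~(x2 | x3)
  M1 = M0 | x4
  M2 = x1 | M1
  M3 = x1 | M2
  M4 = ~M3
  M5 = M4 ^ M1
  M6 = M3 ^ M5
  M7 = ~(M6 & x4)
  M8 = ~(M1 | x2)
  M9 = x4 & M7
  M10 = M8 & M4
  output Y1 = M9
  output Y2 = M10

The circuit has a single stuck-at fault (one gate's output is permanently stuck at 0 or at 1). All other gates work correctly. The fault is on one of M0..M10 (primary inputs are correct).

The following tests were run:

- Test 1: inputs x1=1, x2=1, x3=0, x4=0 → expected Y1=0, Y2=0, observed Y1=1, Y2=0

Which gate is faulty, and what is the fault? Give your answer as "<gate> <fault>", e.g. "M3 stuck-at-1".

Fault-free values for test 1 (x1=1, x2=1, x3=0, x4=0): M0=0, M1=0, M2=1, M3=1, M4=0, M5=0, M6=1, M7=1, M8=0, M9=0, M10=0, giving Y1=0, Y2=0. Observed Y1=1, Y2=0.
Test 1: faults giving observed Y1=1, Y2=0 are {M9 stuck-at-1}.
Only M9 stuck-at-1 is consistent with every test.

M9 stuck-at-1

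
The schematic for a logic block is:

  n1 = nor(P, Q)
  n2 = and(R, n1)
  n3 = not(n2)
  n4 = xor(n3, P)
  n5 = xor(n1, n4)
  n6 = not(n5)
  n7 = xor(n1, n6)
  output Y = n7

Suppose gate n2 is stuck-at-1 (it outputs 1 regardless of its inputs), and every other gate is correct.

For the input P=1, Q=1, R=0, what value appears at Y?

Propagate with n2 forced: n1=0, n2=1 [stuck-at-1], n3=0, n4=1, n5=1, n6=0, n7=0.
So Y = 0. (Without the fault it would be 1.)

0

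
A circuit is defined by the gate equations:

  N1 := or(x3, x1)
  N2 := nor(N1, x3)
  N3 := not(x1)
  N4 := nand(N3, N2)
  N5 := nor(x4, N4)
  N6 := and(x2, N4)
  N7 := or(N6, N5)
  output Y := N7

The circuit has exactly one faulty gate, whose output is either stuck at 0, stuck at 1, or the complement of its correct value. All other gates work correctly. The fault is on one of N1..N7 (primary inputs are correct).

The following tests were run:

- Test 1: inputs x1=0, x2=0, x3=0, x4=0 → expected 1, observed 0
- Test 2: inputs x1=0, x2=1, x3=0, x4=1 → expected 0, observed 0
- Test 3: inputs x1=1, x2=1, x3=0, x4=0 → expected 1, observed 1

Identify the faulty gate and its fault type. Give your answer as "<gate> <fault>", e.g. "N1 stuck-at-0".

Fault-free values for test 1 (x1=0, x2=0, x3=0, x4=0): N1=0, N2=1, N3=1, N4=0, N5=1, N6=0, N7=1, giving Y=1. Observed 0.
Test 1: faults giving observed 0 are {N1 stuck-at-1, N1 inverted output, N2 stuck-at-0, N2 inverted output, N3 stuck-at-0, N3 inverted output, N4 stuck-at-1, N4 inverted output, N5 stuck-at-0, N5 inverted output, N7 stuck-at-0, N7 inverted output}.
Test 2 (x1=0, x2=1, x3=0, x4=1): fault-free N1=0, N2=1, N3=1, N4=0, N5=0, N6=0, N7=0 → 0; observed 0. Eliminates N1 stuck-at-1, N1 inverted output, N2 stuck-at-0, N2 inverted output, N3 stuck-at-0, N3 inverted output, N4 stuck-at-1, N4 inverted output, N5 inverted output, N7 inverted output.
Test 3 (x1=1, x2=1, x3=0, x4=0): fault-free N1=1, N2=0, N3=0, N4=1, N5=0, N6=1, N7=1 → 1; observed 1. Eliminates N7 stuck-at-0.
Only N5 stuck-at-0 is consistent with every test.

N5 stuck-at-0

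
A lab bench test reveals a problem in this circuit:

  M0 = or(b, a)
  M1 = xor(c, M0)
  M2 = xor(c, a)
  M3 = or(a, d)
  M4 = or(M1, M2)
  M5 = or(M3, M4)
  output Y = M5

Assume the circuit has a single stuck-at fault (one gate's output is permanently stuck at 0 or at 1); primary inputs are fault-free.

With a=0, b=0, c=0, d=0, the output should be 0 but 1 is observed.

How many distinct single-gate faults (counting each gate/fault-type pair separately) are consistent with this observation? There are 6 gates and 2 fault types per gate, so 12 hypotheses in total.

Fault-free: M0=0, M1=0, M2=0, M3=0, M4=0, M5=0 → 0. Observed 1.
  M0 stuck-at-0: output 0 ✗
  M0 stuck-at-1: output 1 ✓
  M1 stuck-at-0: output 0 ✗
  M1 stuck-at-1: output 1 ✓
  M2 stuck-at-0: output 0 ✗
  M2 stuck-at-1: output 1 ✓
  M3 stuck-at-0: output 0 ✗
  M3 stuck-at-1: output 1 ✓
  M4 stuck-at-0: output 0 ✗
  M4 stuck-at-1: output 1 ✓
  M5 stuck-at-0: output 0 ✗
  M5 stuck-at-1: output 1 ✓
Consistent faults: {M0 stuck-at-1, M1 stuck-at-1, M2 stuck-at-1, M3 stuck-at-1, M4 stuck-at-1, M5 stuck-at-1} — 6 in all.

6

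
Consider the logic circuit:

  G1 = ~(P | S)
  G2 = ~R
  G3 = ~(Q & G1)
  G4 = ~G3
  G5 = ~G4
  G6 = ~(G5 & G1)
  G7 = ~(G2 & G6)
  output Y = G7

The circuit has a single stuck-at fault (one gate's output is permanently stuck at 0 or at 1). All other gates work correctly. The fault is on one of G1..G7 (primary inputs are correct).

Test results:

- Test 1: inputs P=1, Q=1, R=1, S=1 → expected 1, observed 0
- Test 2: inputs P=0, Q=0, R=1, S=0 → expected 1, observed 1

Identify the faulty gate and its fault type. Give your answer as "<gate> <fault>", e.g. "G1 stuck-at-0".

G2 stuck-at-1

Fault-free values for test 1 (P=1, Q=1, R=1, S=1): G1=0, G2=0, G3=1, G4=0, G5=1, G6=1, G7=1, giving Y=1. Observed 0.
Test 1: faults giving observed 0 are {G2 stuck-at-1, G7 stuck-at-0}.
Test 2 (P=0, Q=0, R=1, S=0): fault-free G1=1, G2=0, G3=1, G4=0, G5=1, G6=0, G7=1 → 1; observed 1. Eliminates G7 stuck-at-0.
Only G2 stuck-at-1 is consistent with every test.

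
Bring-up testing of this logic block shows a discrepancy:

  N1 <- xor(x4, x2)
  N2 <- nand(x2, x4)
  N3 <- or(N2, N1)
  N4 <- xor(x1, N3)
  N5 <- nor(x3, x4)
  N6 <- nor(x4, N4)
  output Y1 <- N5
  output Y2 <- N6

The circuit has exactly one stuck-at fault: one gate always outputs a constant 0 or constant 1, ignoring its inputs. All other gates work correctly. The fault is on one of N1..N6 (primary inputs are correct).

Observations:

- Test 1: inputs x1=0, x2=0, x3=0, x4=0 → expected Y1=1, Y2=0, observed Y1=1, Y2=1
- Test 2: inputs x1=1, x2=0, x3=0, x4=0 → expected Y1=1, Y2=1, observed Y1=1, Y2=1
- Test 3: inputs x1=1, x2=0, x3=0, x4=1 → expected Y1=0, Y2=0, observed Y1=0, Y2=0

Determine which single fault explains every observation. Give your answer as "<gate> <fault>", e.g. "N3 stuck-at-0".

N4 stuck-at-0

Fault-free values for test 1 (x1=0, x2=0, x3=0, x4=0): N1=0, N2=1, N3=1, N4=1, N5=1, N6=0, giving Y1=1, Y2=0. Observed Y1=1, Y2=1.
Test 1: faults giving observed Y1=1, Y2=1 are {N2 stuck-at-0, N3 stuck-at-0, N4 stuck-at-0, N6 stuck-at-1}.
Test 2 (x1=1, x2=0, x3=0, x4=0): fault-free N1=0, N2=1, N3=1, N4=0, N5=1, N6=1 → Y1=1, Y2=1; observed Y1=1, Y2=1. Eliminates N2 stuck-at-0, N3 stuck-at-0.
Test 3 (x1=1, x2=0, x3=0, x4=1): fault-free N1=1, N2=1, N3=1, N4=0, N5=0, N6=0 → Y1=0, Y2=0; observed Y1=0, Y2=0. Eliminates N6 stuck-at-1.
Only N4 stuck-at-0 is consistent with every test.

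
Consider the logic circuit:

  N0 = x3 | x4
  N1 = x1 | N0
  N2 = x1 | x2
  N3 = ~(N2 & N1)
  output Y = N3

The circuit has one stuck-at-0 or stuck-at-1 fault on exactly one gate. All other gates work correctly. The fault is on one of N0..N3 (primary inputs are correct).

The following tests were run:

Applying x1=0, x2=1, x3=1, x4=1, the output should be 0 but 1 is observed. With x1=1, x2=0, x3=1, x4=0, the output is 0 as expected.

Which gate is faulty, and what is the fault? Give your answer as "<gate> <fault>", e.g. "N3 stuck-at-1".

Fault-free values for test 1 (x1=0, x2=1, x3=1, x4=1): N0=1, N1=1, N2=1, N3=0, giving Y=0. Observed 1.
Test 1: faults giving observed 1 are {N0 stuck-at-0, N1 stuck-at-0, N2 stuck-at-0, N3 stuck-at-1}.
Test 2 (x1=1, x2=0, x3=1, x4=0): fault-free N0=1, N1=1, N2=1, N3=0 → 0; observed 0. Eliminates N1 stuck-at-0, N2 stuck-at-0, N3 stuck-at-1.
Only N0 stuck-at-0 is consistent with every test.

N0 stuck-at-0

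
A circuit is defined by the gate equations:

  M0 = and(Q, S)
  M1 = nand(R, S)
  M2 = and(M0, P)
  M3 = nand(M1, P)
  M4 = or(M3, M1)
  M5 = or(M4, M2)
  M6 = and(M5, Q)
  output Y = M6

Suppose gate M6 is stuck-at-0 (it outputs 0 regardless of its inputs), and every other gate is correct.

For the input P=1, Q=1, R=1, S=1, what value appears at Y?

Propagate with M6 forced: M0=1, M1=0, M2=1, M3=1, M4=1, M5=1, M6=0 [stuck-at-0].
So Y = 0. (Without the fault it would be 1.)

0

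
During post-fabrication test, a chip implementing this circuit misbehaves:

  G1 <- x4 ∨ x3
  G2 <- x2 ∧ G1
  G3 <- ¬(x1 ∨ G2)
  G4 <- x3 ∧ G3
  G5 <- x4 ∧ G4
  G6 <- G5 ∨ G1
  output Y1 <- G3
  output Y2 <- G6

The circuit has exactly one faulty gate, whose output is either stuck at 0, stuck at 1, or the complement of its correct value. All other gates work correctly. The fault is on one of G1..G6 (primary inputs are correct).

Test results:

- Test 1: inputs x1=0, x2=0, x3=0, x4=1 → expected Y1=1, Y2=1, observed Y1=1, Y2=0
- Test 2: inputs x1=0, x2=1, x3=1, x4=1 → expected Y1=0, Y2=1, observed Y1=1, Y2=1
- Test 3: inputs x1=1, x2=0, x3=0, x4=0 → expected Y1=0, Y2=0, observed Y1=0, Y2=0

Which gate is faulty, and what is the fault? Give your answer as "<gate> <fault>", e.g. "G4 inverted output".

Fault-free values for test 1 (x1=0, x2=0, x3=0, x4=1): G1=1, G2=0, G3=1, G4=0, G5=0, G6=1, giving Y1=1, Y2=1. Observed Y1=1, Y2=0.
Test 1: faults giving observed Y1=1, Y2=0 are {G1 stuck-at-0, G1 inverted output, G6 stuck-at-0, G6 inverted output}.
Test 2 (x1=0, x2=1, x3=1, x4=1): fault-free G1=1, G2=1, G3=0, G4=0, G5=0, G6=1 → Y1=0, Y2=1; observed Y1=1, Y2=1. Eliminates G6 stuck-at-0, G6 inverted output.
Test 3 (x1=1, x2=0, x3=0, x4=0): fault-free G1=0, G2=0, G3=0, G4=0, G5=0, G6=0 → Y1=0, Y2=0; observed Y1=0, Y2=0. Eliminates G1 inverted output.
Only G1 stuck-at-0 is consistent with every test.

G1 stuck-at-0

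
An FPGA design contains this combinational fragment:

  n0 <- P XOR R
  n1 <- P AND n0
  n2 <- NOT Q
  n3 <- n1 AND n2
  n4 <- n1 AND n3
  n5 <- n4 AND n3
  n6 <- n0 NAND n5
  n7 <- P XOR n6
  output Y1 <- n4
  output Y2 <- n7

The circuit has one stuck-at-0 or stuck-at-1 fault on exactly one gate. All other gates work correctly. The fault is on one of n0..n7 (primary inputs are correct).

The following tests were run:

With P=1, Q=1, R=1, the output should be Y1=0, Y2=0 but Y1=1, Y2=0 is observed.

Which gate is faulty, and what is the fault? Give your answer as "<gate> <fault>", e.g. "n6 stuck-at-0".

Fault-free values for test 1 (P=1, Q=1, R=1): n0=0, n1=0, n2=0, n3=0, n4=0, n5=0, n6=1, n7=0, giving Y1=0, Y2=0. Observed Y1=1, Y2=0.
Test 1: faults giving observed Y1=1, Y2=0 are {n4 stuck-at-1}.
Only n4 stuck-at-1 is consistent with every test.

n4 stuck-at-1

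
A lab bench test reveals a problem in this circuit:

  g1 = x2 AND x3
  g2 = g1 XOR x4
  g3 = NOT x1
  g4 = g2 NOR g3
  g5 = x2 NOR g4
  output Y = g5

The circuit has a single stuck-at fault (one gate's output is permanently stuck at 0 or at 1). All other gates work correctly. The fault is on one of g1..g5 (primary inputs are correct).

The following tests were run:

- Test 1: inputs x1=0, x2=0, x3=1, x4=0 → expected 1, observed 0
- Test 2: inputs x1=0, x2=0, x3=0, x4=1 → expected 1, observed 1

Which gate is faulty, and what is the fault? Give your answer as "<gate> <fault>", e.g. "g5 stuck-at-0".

g3 stuck-at-0

Fault-free values for test 1 (x1=0, x2=0, x3=1, x4=0): g1=0, g2=0, g3=1, g4=0, g5=1, giving Y=1. Observed 0.
Test 1: faults giving observed 0 are {g3 stuck-at-0, g4 stuck-at-1, g5 stuck-at-0}.
Test 2 (x1=0, x2=0, x3=0, x4=1): fault-free g1=0, g2=1, g3=1, g4=0, g5=1 → 1; observed 1. Eliminates g4 stuck-at-1, g5 stuck-at-0.
Only g3 stuck-at-0 is consistent with every test.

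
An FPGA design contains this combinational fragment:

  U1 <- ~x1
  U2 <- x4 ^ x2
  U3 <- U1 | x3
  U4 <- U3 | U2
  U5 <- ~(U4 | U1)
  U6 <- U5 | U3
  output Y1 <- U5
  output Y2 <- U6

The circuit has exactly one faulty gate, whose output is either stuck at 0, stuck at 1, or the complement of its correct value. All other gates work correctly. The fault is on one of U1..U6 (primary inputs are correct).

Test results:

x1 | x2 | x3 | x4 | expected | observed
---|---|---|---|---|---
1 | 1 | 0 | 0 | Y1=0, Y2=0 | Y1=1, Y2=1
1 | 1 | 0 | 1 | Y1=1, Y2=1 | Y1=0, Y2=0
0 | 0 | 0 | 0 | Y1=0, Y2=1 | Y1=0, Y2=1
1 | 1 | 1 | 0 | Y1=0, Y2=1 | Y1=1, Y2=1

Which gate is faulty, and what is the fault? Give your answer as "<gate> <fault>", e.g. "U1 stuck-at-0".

Fault-free values for test 1 (x1=1, x2=1, x3=0, x4=0): U1=0, U2=1, U3=0, U4=1, U5=0, U6=0, giving Y1=0, Y2=0. Observed Y1=1, Y2=1.
Test 1: faults giving observed Y1=1, Y2=1 are {U2 stuck-at-0, U2 inverted output, U4 stuck-at-0, U4 inverted output, U5 stuck-at-1, U5 inverted output}.
Test 2 (x1=1, x2=1, x3=0, x4=1): fault-free U1=0, U2=0, U3=0, U4=0, U5=1, U6=1 → Y1=1, Y2=1; observed Y1=0, Y2=0. Eliminates U2 stuck-at-0, U4 stuck-at-0, U5 stuck-at-1.
Test 3 (x1=0, x2=0, x3=0, x4=0): fault-free U1=1, U2=0, U3=1, U4=1, U5=0, U6=1 → Y1=0, Y2=1; observed Y1=0, Y2=1. Eliminates U5 inverted output.
Test 4 (x1=1, x2=1, x3=1, x4=0): fault-free U1=0, U2=1, U3=1, U4=1, U5=0, U6=1 → Y1=0, Y2=1; observed Y1=1, Y2=1. Eliminates U2 inverted output.
Only U4 inverted output is consistent with every test.

U4 inverted output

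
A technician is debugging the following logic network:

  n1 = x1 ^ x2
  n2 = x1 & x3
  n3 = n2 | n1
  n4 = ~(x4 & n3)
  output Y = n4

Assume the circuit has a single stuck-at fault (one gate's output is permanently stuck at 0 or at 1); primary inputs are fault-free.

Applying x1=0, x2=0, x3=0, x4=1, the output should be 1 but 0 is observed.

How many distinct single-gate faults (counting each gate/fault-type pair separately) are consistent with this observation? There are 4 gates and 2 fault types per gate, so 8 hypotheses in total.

Fault-free: n1=0, n2=0, n3=0, n4=1 → 1. Observed 0.
  n1 stuck-at-0: output 1 ✗
  n1 stuck-at-1: output 0 ✓
  n2 stuck-at-0: output 1 ✗
  n2 stuck-at-1: output 0 ✓
  n3 stuck-at-0: output 1 ✗
  n3 stuck-at-1: output 0 ✓
  n4 stuck-at-0: output 0 ✓
  n4 stuck-at-1: output 1 ✗
Consistent faults: {n1 stuck-at-1, n2 stuck-at-1, n3 stuck-at-1, n4 stuck-at-0} — 4 in all.

4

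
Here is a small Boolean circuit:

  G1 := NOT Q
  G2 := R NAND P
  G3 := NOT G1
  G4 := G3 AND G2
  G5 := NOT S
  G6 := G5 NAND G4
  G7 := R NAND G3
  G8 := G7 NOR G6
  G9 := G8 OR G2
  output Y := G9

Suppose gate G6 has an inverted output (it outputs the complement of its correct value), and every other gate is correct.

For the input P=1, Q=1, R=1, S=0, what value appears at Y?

1

Propagate with G6 forced: G1=0, G2=0, G3=1, G4=0, G5=1, G6=0 [inverted output], G7=0, G8=1, G9=1.
So Y = 1. (Without the fault it would be 0.)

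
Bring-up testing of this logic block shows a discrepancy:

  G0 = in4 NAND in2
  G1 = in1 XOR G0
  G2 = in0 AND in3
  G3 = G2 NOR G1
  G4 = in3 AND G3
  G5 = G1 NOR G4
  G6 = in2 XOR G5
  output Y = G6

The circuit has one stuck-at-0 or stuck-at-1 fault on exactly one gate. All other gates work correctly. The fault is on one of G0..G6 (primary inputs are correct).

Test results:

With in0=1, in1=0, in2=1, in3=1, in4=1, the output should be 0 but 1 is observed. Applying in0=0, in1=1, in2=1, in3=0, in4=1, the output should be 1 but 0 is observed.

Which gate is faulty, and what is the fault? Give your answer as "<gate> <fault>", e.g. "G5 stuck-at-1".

G0 stuck-at-1

Fault-free values for test 1 (in0=1, in1=0, in2=1, in3=1, in4=1): G0=0, G1=0, G2=1, G3=0, G4=0, G5=1, G6=0, giving Y=0. Observed 1.
Test 1: faults giving observed 1 are {G0 stuck-at-1, G1 stuck-at-1, G2 stuck-at-0, G3 stuck-at-1, G4 stuck-at-1, G5 stuck-at-0, G6 stuck-at-1}.
Test 2 (in0=0, in1=1, in2=1, in3=0, in4=1): fault-free G0=0, G1=1, G2=0, G3=0, G4=0, G5=0, G6=1 → 1; observed 0. Eliminates G1 stuck-at-1, G2 stuck-at-0, G3 stuck-at-1, G4 stuck-at-1, G5 stuck-at-0, G6 stuck-at-1.
Only G0 stuck-at-1 is consistent with every test.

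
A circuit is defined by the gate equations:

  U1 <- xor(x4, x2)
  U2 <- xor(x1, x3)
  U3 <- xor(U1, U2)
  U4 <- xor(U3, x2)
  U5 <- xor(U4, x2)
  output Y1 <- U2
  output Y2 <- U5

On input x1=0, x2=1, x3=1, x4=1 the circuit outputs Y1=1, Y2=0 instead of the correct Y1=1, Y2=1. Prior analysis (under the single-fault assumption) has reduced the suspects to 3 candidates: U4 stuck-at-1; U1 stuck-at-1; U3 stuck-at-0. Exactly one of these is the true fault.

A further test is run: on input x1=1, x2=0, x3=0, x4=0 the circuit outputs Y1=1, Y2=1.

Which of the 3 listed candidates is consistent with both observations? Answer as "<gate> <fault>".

Evaluate each candidate on input x1=1, x2=0, x3=0, x4=0:
  U4 stuck-at-1: U1=0, U2=1, U3=1, U4=1 [stuck-at-1], U5=1 → Y1=1, Y2=1 — matches
  U1 stuck-at-1: U1=1 [stuck-at-1], U2=1, U3=0, U4=0, U5=0 → Y1=1, Y2=0 — eliminated
  U3 stuck-at-0: U1=0, U2=1, U3=0 [stuck-at-0], U4=0, U5=0 → Y1=1, Y2=0 — eliminated
Only U4 stuck-at-1 reproduces the observed Y1=1, Y2=1.

U4 stuck-at-1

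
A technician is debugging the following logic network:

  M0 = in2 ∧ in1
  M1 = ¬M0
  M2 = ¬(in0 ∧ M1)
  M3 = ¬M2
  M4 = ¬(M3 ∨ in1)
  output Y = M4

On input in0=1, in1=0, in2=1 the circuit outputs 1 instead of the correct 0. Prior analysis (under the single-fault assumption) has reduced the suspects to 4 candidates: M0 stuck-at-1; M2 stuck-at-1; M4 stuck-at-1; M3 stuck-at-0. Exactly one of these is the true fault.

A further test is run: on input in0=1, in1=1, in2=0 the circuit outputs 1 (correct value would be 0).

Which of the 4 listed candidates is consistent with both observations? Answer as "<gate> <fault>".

Evaluate each candidate on input in0=1, in1=1, in2=0:
  M0 stuck-at-1: M0=1 [stuck-at-1], M1=0, M2=1, M3=0, M4=0 → 0 — eliminated
  M2 stuck-at-1: M0=0, M1=1, M2=1 [stuck-at-1], M3=0, M4=0 → 0 — eliminated
  M4 stuck-at-1: M0=0, M1=1, M2=0, M3=1, M4=1 [stuck-at-1] → 1 — matches
  M3 stuck-at-0: M0=0, M1=1, M2=0, M3=0 [stuck-at-0], M4=0 → 0 — eliminated
Only M4 stuck-at-1 reproduces the observed 1.

M4 stuck-at-1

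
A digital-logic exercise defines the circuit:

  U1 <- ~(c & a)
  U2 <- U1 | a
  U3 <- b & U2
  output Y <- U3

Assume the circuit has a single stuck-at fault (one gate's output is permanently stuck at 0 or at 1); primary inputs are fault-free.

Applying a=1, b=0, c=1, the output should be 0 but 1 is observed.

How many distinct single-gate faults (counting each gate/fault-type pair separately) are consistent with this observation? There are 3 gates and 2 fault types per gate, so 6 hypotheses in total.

Fault-free: U1=0, U2=1, U3=0 → 0. Observed 1.
  U1 stuck-at-0: output 0 ✗
  U1 stuck-at-1: output 0 ✗
  U2 stuck-at-0: output 0 ✗
  U2 stuck-at-1: output 0 ✗
  U3 stuck-at-0: output 0 ✗
  U3 stuck-at-1: output 1 ✓
Consistent faults: {U3 stuck-at-1} — 1 in all.

1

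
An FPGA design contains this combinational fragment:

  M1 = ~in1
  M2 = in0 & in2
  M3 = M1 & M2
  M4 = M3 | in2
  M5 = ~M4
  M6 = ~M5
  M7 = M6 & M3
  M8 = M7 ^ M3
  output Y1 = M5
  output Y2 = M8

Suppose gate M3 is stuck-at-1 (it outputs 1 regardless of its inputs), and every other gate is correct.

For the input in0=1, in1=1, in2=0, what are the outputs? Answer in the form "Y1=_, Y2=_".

Propagate with M3 forced: M1=0, M2=0, M3=1 [stuck-at-1], M4=1, M5=0, M6=1, M7=1, M8=0.
So the outputs are Y1=0, Y2=0. (Without the fault they would be Y1=1, Y2=0.)

Y1=0, Y2=0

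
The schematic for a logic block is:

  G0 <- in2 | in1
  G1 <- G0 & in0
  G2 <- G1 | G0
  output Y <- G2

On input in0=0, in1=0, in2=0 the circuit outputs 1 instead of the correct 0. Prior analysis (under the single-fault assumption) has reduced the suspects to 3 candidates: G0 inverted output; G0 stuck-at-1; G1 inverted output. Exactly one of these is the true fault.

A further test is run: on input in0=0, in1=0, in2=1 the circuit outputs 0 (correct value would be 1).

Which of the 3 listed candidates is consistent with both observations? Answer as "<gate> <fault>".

G0 inverted output

Evaluate each candidate on input in0=0, in1=0, in2=1:
  G0 inverted output: G0=0 [inverted output], G1=0, G2=0 → 0 — matches
  G0 stuck-at-1: G0=1 [stuck-at-1], G1=0, G2=1 → 1 — eliminated
  G1 inverted output: G0=1, G1=1 [inverted output], G2=1 → 1 — eliminated
Only G0 inverted output reproduces the observed 0.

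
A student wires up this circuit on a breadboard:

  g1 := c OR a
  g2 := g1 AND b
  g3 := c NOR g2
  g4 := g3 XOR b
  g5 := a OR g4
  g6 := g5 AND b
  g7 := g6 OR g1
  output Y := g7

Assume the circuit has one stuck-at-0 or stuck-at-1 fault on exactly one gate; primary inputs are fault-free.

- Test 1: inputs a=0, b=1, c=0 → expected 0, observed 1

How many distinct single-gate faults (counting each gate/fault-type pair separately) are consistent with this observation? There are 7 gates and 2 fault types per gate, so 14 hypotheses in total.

7

Fault-free: g1=0, g2=0, g3=1, g4=0, g5=0, g6=0, g7=0 → 0. Observed 1.
  g1 stuck-at-0: output 0 ✗
  g1 stuck-at-1: output 1 ✓
  g2 stuck-at-0: output 0 ✗
  g2 stuck-at-1: output 1 ✓
  g3 stuck-at-0: output 1 ✓
  g3 stuck-at-1: output 0 ✗
  g4 stuck-at-0: output 0 ✗
  g4 stuck-at-1: output 1 ✓
  g5 stuck-at-0: output 0 ✗
  g5 stuck-at-1: output 1 ✓
  g6 stuck-at-0: output 0 ✗
  g6 stuck-at-1: output 1 ✓
  g7 stuck-at-0: output 0 ✗
  g7 stuck-at-1: output 1 ✓
Consistent faults: {g1 stuck-at-1, g2 stuck-at-1, g3 stuck-at-0, g4 stuck-at-1, g5 stuck-at-1, g6 stuck-at-1, g7 stuck-at-1} — 7 in all.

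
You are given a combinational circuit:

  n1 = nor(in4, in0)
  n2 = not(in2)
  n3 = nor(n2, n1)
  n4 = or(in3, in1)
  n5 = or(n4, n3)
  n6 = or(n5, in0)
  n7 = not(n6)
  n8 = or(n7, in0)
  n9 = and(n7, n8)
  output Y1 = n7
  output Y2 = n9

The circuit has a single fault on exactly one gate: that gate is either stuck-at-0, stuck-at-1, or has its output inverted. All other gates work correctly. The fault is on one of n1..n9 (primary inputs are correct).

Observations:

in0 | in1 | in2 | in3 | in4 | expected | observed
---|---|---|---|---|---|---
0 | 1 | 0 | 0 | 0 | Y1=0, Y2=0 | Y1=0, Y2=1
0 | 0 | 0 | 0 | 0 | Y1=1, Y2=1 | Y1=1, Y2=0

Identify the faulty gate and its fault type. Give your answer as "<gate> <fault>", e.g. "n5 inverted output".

n9 inverted output

Fault-free values for test 1 (in0=0, in1=1, in2=0, in3=0, in4=0): n1=1, n2=1, n3=0, n4=1, n5=1, n6=1, n7=0, n8=0, n9=0, giving Y1=0, Y2=0. Observed Y1=0, Y2=1.
Test 1: faults giving observed Y1=0, Y2=1 are {n9 stuck-at-1, n9 inverted output}.
Test 2 (in0=0, in1=0, in2=0, in3=0, in4=0): fault-free n1=1, n2=1, n3=0, n4=0, n5=0, n6=0, n7=1, n8=1, n9=1 → Y1=1, Y2=1; observed Y1=1, Y2=0. Eliminates n9 stuck-at-1.
Only n9 inverted output is consistent with every test.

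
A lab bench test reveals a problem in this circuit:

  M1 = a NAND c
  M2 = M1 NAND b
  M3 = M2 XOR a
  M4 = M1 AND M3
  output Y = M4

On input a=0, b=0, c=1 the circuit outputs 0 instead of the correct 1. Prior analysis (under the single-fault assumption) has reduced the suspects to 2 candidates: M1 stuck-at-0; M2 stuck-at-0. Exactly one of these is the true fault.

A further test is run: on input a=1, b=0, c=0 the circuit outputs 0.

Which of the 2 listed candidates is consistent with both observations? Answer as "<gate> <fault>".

Evaluate each candidate on input a=1, b=0, c=0:
  M1 stuck-at-0: M1=0 [stuck-at-0], M2=1, M3=0, M4=0 → 0 — matches
  M2 stuck-at-0: M1=1, M2=0 [stuck-at-0], M3=1, M4=1 → 1 — eliminated
Only M1 stuck-at-0 reproduces the observed 0.

M1 stuck-at-0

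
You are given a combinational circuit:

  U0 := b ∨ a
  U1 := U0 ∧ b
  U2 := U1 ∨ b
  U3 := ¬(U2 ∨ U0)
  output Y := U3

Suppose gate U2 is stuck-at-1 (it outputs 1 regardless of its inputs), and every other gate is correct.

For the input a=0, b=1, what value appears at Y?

Propagate with U2 forced: U0=1, U1=1, U2=1 [stuck-at-1], U3=0.
So Y = 0. (Same as the fault-free value — the fault is masked on this input.)

0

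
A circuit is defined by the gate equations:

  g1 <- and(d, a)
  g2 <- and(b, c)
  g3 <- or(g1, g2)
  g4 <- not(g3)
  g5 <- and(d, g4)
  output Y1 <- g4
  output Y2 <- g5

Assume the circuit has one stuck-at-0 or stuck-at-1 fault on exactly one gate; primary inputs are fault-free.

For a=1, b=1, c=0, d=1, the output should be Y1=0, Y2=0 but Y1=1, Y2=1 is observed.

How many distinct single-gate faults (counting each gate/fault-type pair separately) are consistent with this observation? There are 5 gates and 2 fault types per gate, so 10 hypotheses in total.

3

Fault-free: g1=1, g2=0, g3=1, g4=0, g5=0 → Y1=0, Y2=0. Observed Y1=1, Y2=1.
  g1 stuck-at-0: output Y1=1, Y2=1 ✓
  g1 stuck-at-1: output Y1=0, Y2=0 ✗
  g2 stuck-at-0: output Y1=0, Y2=0 ✗
  g2 stuck-at-1: output Y1=0, Y2=0 ✗
  g3 stuck-at-0: output Y1=1, Y2=1 ✓
  g3 stuck-at-1: output Y1=0, Y2=0 ✗
  g4 stuck-at-0: output Y1=0, Y2=0 ✗
  g4 stuck-at-1: output Y1=1, Y2=1 ✓
  g5 stuck-at-0: output Y1=0, Y2=0 ✗
  g5 stuck-at-1: output Y1=0, Y2=1 ✗
Consistent faults: {g1 stuck-at-0, g3 stuck-at-0, g4 stuck-at-1} — 3 in all.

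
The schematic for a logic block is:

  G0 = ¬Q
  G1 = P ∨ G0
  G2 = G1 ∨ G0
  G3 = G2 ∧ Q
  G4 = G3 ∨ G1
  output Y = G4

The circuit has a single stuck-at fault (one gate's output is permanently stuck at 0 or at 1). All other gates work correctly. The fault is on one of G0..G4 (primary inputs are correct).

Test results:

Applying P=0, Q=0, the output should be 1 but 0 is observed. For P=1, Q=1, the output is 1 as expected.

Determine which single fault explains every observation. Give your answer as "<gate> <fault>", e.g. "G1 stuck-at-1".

Fault-free values for test 1 (P=0, Q=0): G0=1, G1=1, G2=1, G3=0, G4=1, giving Y=1. Observed 0.
Test 1: faults giving observed 0 are {G0 stuck-at-0, G1 stuck-at-0, G4 stuck-at-0}.
Test 2 (P=1, Q=1): fault-free G0=0, G1=1, G2=1, G3=1, G4=1 → 1; observed 1. Eliminates G1 stuck-at-0, G4 stuck-at-0.
Only G0 stuck-at-0 is consistent with every test.

G0 stuck-at-0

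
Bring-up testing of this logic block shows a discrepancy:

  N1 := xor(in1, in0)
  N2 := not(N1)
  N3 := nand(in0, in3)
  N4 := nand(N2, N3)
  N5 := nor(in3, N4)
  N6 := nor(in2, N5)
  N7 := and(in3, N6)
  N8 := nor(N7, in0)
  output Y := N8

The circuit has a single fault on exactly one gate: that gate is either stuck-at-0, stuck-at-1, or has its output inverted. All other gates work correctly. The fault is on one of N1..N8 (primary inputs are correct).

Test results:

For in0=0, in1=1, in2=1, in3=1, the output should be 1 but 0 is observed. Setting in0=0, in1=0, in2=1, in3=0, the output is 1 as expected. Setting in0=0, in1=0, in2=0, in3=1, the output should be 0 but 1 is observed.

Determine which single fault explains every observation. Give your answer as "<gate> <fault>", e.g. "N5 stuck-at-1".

N6 inverted output

Fault-free values for test 1 (in0=0, in1=1, in2=1, in3=1): N1=1, N2=0, N3=1, N4=1, N5=0, N6=0, N7=0, N8=1, giving Y=1. Observed 0.
Test 1: faults giving observed 0 are {N6 stuck-at-1, N6 inverted output, N7 stuck-at-1, N7 inverted output, N8 stuck-at-0, N8 inverted output}.
Test 2 (in0=0, in1=0, in2=1, in3=0): fault-free N1=0, N2=1, N3=1, N4=0, N5=1, N6=0, N7=0, N8=1 → 1; observed 1. Eliminates N7 stuck-at-1, N7 inverted output, N8 stuck-at-0, N8 inverted output.
Test 3 (in0=0, in1=0, in2=0, in3=1): fault-free N1=0, N2=1, N3=1, N4=0, N5=0, N6=1, N7=1, N8=0 → 0; observed 1. Eliminates N6 stuck-at-1.
Only N6 inverted output is consistent with every test.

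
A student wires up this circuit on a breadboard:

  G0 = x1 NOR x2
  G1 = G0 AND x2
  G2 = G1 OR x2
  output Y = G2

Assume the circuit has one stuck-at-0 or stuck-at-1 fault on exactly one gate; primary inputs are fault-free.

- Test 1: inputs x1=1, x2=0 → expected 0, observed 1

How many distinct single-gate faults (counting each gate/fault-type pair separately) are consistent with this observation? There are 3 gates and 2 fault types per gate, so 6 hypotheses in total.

2

Fault-free: G0=0, G1=0, G2=0 → 0. Observed 1.
  G0 stuck-at-0: output 0 ✗
  G0 stuck-at-1: output 0 ✗
  G1 stuck-at-0: output 0 ✗
  G1 stuck-at-1: output 1 ✓
  G2 stuck-at-0: output 0 ✗
  G2 stuck-at-1: output 1 ✓
Consistent faults: {G1 stuck-at-1, G2 stuck-at-1} — 2 in all.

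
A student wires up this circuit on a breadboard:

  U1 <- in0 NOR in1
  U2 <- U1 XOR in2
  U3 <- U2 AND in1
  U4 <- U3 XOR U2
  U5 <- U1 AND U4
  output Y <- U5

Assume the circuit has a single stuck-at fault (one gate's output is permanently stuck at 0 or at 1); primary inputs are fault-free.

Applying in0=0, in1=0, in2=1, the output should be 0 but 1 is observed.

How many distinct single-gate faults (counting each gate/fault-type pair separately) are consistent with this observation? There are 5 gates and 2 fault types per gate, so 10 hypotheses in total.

Fault-free: U1=1, U2=0, U3=0, U4=0, U5=0 → 0. Observed 1.
  U1 stuck-at-0: output 0 ✗
  U1 stuck-at-1: output 0 ✗
  U2 stuck-at-0: output 0 ✗
  U2 stuck-at-1: output 1 ✓
  U3 stuck-at-0: output 0 ✗
  U3 stuck-at-1: output 1 ✓
  U4 stuck-at-0: output 0 ✗
  U4 stuck-at-1: output 1 ✓
  U5 stuck-at-0: output 0 ✗
  U5 stuck-at-1: output 1 ✓
Consistent faults: {U2 stuck-at-1, U3 stuck-at-1, U4 stuck-at-1, U5 stuck-at-1} — 4 in all.

4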